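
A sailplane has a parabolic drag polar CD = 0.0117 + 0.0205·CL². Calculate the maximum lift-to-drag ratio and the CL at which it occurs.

(L/D)max = 32.3, at CL = 0.755

For CD = CD0 + K·CL², (L/D)max occurs at CL* = √(CD0/K) and equals 1/(2√(K·CD0)).
(L/D)max = 1/(2√(0.0205 × 0.0117)) = 1/(2 × 0.01549) = 32.3
CL* = √(0.0117/0.0205) = 0.755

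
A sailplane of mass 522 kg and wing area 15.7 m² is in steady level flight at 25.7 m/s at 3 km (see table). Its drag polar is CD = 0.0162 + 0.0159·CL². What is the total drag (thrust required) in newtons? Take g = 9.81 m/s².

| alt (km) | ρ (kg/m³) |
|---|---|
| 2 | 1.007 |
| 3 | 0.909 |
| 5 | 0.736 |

At 3 km, from the table: ρ = 0.909 kg/m³.
Level flight ⇒ L = W = m·g = 522 × 9.81 = 5120.8 N.
Dynamic pressure q = 0.5 × 0.909 × 25.7² = 300.2 Pa.
CL = W/(q·S) = 5120.8 / (300.2 × 15.7) = 1.087.
CD = 0.0162 + 0.0159 × 1.087² = 0.03497.
D = q·S·CD = 300.2 × 15.7 × 0.03497 = 164.8 N

D = 165 N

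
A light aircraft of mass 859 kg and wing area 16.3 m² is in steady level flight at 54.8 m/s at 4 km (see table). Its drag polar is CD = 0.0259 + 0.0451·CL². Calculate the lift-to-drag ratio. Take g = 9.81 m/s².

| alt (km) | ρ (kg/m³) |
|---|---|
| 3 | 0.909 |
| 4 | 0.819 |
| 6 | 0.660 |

L/D = 12.4

At 4 km, from the table: ρ = 0.819 kg/m³.
Level flight ⇒ L = W = m·g = 859 × 9.81 = 8426.8 N.
q = ½ρv² = ½ × 0.819 × 54.8² = 1230 Pa.
CL = W/(q·S) = 8426.8 / (1230 × 16.3) = 0.4204.
CD = 0.0259 + 0.0451 × 0.4204² = 0.03387.
L/D = CL/CD = 0.4204 / 0.03387 = 12.4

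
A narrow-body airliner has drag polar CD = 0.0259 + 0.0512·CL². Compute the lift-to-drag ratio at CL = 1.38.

L/D = 11.2

CD = 0.0259 + 0.0512 × 1.38² = 0.1234
L/D = CL/CD = 1.38 / 0.1234 = 11.2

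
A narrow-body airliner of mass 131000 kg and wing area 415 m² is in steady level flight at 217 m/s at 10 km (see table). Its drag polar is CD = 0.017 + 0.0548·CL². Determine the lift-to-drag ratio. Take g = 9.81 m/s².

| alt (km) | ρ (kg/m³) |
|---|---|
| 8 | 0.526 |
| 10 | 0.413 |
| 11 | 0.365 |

L/D = 14.1

At 10 km, from the table: ρ = 0.413 kg/m³.
Level flight ⇒ L = W = m·g = 131000 × 9.81 = 1.2851×10^6 N.
q = ½ρv² = ½ × 0.413 × 217² = 9724 Pa.
CL = 2W/(ρv²S) = 2×1.2851×10^6/(0.413×217²×415) = 0.3185.
CD = 0.017 + 0.0548 × 0.3185² = 0.02256.
L/D = CL/CD = 0.3185 / 0.02256 = 14.1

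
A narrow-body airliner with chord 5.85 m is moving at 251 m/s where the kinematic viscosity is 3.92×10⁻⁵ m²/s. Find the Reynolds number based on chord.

Re = v·c/ν = 251 × 5.85 / (3.92×10⁻⁵) = 3.75×10^7

Re = 3.75×10^7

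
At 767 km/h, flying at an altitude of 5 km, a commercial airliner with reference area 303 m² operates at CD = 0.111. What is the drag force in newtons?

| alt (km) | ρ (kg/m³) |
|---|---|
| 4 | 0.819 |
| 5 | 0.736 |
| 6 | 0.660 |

D = 5.62×10^5 N

At 5 km, from the table: ρ = 0.736 kg/m³.
Convert speed: v = 767 km/h ÷ 3.6 = 213.1 m/s.
D = ½ρv²S·CD = ½ × 0.736 × 213.1² × 303 × 0.111 = 5.62×10^5 N ≈ 562 kN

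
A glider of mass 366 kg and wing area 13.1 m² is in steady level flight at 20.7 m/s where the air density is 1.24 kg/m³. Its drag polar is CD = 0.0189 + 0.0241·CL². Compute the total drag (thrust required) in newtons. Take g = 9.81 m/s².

In steady level flight, lift balances weight: W = mg = 366 × 9.81 = 3590.5 N.
Dynamic pressure q = 0.5 × 1.24 × 20.7² = 265.7 Pa.
CL = W/(q·S) = 3590.5 / (265.7 × 13.1) = 1.032.
CD = 0.0189 + 0.0241 × 1.032² = 0.04455.
D = q·S·CD = 265.7 × 13.1 × 0.04455 = 155 N

D = 155 N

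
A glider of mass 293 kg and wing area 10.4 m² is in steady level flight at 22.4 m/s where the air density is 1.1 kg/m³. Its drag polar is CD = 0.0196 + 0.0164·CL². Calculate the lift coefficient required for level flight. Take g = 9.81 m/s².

In steady level flight, lift balances weight: W = mg = 293 × 9.81 = 2874.3 N.
Dynamic pressure q = 0.5 × 1.1 × 22.4² = 276 Pa.
Required CL = L/(qS) = 2874.3/(276·10.4) = 1.001.

CL = 1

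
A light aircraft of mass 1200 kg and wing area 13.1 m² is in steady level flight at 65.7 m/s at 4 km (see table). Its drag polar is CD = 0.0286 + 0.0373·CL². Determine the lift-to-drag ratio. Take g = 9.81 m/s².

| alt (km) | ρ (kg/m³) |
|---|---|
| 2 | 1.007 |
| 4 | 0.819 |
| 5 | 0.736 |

L/D = 13.3

At 4 km, from the table: ρ = 0.819 kg/m³.
In steady level flight, lift balances weight: W = mg = 1200 × 9.81 = 11772 N.
q = ½ρv² = ½ × 0.819 × 65.7² = 1768 Pa.
Required CL = L/(qS) = 11772/(1768·13.1) = 0.5084.
CD = 0.0286 + 0.0373 × 0.5084² = 0.03824.
L/D = CL/CD = 0.5084 / 0.03824 = 13.3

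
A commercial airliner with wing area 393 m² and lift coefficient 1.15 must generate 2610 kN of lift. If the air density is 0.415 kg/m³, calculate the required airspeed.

L = ½ρv²S·CL ⇒ v = √(2L/(ρ·S·CL))
v = √(2 × 2.61×10^6 / (0.415 × 393 × 1.15)) = √27830 = 167 m/s

v = 167 m/s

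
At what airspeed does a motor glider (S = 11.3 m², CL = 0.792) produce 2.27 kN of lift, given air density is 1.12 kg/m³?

v = 21.3 m/s

L = ½ρv²S·CL ⇒ v = √(2L/(ρ·S·CL))
v = √(2 × 2270 / (1.12 × 11.3 × 0.792)) = √452.9 = 21.3 m/s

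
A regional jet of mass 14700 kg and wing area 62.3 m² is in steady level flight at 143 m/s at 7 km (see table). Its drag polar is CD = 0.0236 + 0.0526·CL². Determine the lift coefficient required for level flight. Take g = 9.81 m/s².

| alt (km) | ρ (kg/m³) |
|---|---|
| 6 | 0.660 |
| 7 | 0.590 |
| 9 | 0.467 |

At 7 km, from the table: ρ = 0.590 kg/m³.
Level flight ⇒ L = W = m·g = 14700 × 9.81 = 1.4421×10^5 N.
Dynamic pressure q = 0.5 × 0.59 × 143² = 6032 Pa.
Required CL = L/(qS) = 1.4421×10^5/(6032·62.3) = 0.3837.

CL = 0.384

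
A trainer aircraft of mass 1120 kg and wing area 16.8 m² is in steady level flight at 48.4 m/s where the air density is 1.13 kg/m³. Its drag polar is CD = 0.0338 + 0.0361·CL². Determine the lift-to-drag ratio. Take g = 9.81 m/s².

In steady level flight, lift balances weight: W = mg = 1120 × 9.81 = 10987 N.
Dynamic pressure q = 0.5 × 1.13 × 48.4² = 1324 Pa.
Required CL = L/(qS) = 10987/(1324·16.8) = 0.4941.
CD = 0.0338 + 0.0361 × 0.4941² = 0.04261.
L/D = CL/CD = 0.4941 / 0.04261 = 11.6

L/D = 11.6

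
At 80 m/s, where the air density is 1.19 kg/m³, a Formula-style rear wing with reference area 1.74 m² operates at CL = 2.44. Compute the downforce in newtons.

Dynamic pressure q = ½ρv² = ½ × 1.19 × 80² = 3808 Pa.
L = q·S·CL = 3808 × 1.74 × 2.44 = 16200 N ≈ 16.2 kN

L = 16200 N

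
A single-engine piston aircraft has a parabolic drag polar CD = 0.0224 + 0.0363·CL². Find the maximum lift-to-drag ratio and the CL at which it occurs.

(L/D)max = 17.5, at CL = 0.786

For CD = CD0 + K·CL², (L/D)max occurs at CL* = √(CD0/K) and equals 1/(2√(K·CD0)).
(L/D)max = 1/(2√(0.0363 × 0.0224)) = 1/(2 × 0.02852) = 17.5
CL* = √(0.0224/0.0363) = 0.786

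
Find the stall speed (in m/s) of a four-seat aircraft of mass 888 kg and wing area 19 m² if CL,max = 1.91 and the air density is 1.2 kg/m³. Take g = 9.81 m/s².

At stall, lift equals weight: L = W = m·g = 888 × 9.81 = 8711 N.
From L = ½ρV²S·CL,max = W: V_stall = √(2W/(ρSCL,max)) = √(2·8711/(1.2·19·1.91))
V_stall = √400.1 = 20 m/s

V_stall = 20 m/s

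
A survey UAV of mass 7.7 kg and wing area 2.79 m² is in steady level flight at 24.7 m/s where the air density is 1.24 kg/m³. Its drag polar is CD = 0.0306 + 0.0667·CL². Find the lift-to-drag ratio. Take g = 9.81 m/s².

L/D = 2.31

Level flight ⇒ L = W = m·g = 7.7 × 9.81 = 75.537 N.
q = ½ρv² = ½ × 1.24 × 24.7² = 378.3 Pa.
Required CL = L/(qS) = 75.537/(378.3·2.79) = 0.07158.
CD = 0.0306 + 0.0667 × 0.07158² = 0.03094.
L/D = CL/CD = 0.07158 / 0.03094 = 2.31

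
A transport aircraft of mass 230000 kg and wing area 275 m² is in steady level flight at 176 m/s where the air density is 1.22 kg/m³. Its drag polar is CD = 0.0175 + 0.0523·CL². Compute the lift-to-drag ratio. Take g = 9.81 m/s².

Weight W = mg = 230000 × 9.81 = 2.2563×10^6 N; in level flight L = W.
Dynamic pressure q = 0.5 × 1.22 × 176² = 18900 Pa.
CL = W/(q·S) = 2.2563×10^6 / (18900 × 275) = 0.4342.
CD = 0.0175 + 0.0523 × 0.4342² = 0.02736.
L/D = CL/CD = 0.4342 / 0.02736 = 15.9

L/D = 15.9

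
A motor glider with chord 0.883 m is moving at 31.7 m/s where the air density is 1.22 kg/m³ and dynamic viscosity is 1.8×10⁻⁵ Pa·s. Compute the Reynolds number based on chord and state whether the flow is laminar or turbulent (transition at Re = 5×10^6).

Re = 1.9×10^6 (laminar)

Re = ρ·v·c/μ = 1.22 × 31.7 × 0.883 / (1.8×10⁻⁵) = 1.9×10^6
Since 1.9×10^6 < 5×10^6, the flow is laminar.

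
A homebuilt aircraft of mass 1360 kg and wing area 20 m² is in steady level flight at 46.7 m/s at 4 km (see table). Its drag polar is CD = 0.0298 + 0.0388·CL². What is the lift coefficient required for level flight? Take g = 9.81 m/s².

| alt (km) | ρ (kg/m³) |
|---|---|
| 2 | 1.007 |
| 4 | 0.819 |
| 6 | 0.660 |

At 4 km, from the table: ρ = 0.819 kg/m³.
Weight W = mg = 1360 × 9.81 = 13342 N; in level flight L = W.
Dynamic pressure q = 0.5 × 0.819 × 46.7² = 893.1 Pa.
Required CL = L/(qS) = 13342/(893.1·20) = 0.7469.

CL = 0.747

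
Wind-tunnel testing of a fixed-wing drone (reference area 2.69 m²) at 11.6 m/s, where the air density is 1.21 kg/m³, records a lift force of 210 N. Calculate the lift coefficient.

From L = ½ρv²S·CL, rearranging gives CL = 2L/(ρv²S).
CL = 2 × 210 / (1.21 × 11.6² × 2.69) = 0.959

CL = 0.959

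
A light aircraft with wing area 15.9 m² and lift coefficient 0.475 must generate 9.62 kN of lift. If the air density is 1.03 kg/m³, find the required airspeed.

L = ½ρv²S·CL ⇒ v = √(2L/(ρ·S·CL))
v = √(2 × 9620 / (1.03 × 15.9 × 0.475)) = √2473 = 49.7 m/s

v = 49.7 m/s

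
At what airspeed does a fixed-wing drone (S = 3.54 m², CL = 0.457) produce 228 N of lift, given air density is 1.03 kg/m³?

L = ½ρv²S·CL ⇒ v = √(2L/(ρ·S·CL))
v = √(2 × 228 / (1.03 × 3.54 × 0.457)) = √273.7 = 16.5 m/s

v = 16.5 m/s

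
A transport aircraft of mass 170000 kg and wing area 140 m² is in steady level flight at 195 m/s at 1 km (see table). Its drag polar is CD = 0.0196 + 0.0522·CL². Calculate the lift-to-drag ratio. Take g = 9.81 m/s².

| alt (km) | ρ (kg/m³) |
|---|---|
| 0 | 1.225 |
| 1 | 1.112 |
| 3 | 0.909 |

L/D = 15.6

At 1 km, from the table: ρ = 1.112 kg/m³.
In steady level flight, lift balances weight: W = mg = 170000 × 9.81 = 1.6677×10^6 N.
q = ½ρv² = ½ × 1.112 × 195² = 21140 Pa.
CL = 2W/(ρv²S) = 2×1.6677×10^6/(1.112×195²×140) = 0.5634.
CD = 0.0196 + 0.0522 × 0.5634² = 0.03617.
L/D = CL/CD = 0.5634 / 0.03617 = 15.6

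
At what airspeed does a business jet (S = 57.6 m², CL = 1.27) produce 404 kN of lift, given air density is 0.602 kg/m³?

L = ½ρv²S·CL ⇒ v = √(2L/(ρ·S·CL))
v = √(2 × 4.04×10^5 / (0.602 × 57.6 × 1.27)) = √18350 = 135 m/s

v = 135 m/s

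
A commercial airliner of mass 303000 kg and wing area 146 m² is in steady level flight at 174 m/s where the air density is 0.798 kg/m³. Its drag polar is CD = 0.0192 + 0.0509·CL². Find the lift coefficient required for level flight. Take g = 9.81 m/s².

Level flight ⇒ L = W = m·g = 303000 × 9.81 = 2.9724×10^6 N.
Dynamic pressure q = 0.5 × 0.798 × 174² = 12080 Pa.
CL = 2W/(ρv²S) = 2×2.9724×10^6/(0.798×174²×146) = 1.685.

CL = 1.69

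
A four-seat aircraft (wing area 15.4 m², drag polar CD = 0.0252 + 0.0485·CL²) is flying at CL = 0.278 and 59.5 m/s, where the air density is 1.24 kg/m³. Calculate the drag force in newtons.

CD = 0.0252 + 0.0485 × 0.278² = 0.02895
D = ½ρv²S·CD = ½ × 1.24 × 59.5² × 15.4 × 0.02895 = 979 N

D = 979 N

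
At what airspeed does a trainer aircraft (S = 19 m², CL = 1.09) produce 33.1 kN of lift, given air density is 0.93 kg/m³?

v = 58.6 m/s

L = ½ρv²S·CL ⇒ v = √(2L/(ρ·S·CL))
v = √(2 × 33100 / (0.93 × 19 × 1.09)) = √3437 = 58.6 m/s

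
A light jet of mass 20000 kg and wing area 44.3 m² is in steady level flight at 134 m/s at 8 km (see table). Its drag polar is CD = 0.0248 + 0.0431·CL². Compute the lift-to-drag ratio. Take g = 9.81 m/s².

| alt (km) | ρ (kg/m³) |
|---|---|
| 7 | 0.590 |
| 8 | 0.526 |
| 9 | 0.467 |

At 8 km, from the table: ρ = 0.526 kg/m³.
In steady level flight, lift balances weight: W = mg = 20000 × 9.81 = 1.962×10^5 N.
q = ½ρv² = ½ × 0.526 × 134² = 4722 Pa.
Required CL = L/(qS) = 1.962×10^5/(4722·44.3) = 0.9378.
CD = 0.0248 + 0.0431 × 0.9378² = 0.06271.
L/D = CL/CD = 0.9378 / 0.06271 = 15

L/D = 15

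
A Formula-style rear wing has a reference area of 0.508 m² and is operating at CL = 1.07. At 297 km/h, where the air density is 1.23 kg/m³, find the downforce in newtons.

Convert speed: v = 297 km/h ÷ 3.6 = 82.5 m/s.
Dynamic pressure q = ½ρv² = ½ × 1.23 × 82.5² = 4186 Pa.
L = q·S·CL = 4186 × 0.508 × 1.07 = 2280 N

L = 2280 N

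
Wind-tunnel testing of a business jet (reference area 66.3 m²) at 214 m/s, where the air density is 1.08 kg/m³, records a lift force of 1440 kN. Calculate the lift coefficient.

From L = ½ρv²S·CL, rearranging gives CL = 2L/(ρv²S).
CL = 2 × 1.44×10^6 / (1.08 × 214² × 66.3) = 0.878

CL = 0.878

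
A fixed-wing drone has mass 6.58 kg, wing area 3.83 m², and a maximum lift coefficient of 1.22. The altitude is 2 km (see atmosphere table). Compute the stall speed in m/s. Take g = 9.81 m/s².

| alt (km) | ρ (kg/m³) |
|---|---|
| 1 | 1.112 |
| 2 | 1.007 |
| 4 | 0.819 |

At 2 km, from the table: ρ = 1.007 kg/m³.
Stall occurs when L = W at CL,max. W = mg = 6.58 × 9.81 = 64.55 N.
From L = ½ρV²S·CL,max = W: V_stall = √(2W/(ρSCL,max)) = √(2·64.55/(1.007·3.83·1.22))
V_stall = √27.44 = 5.24 m/s

V_stall = 5.24 m/s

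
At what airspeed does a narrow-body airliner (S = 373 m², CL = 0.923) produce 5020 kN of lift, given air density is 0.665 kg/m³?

v = 209 m/s

L = ½ρv²S·CL ⇒ v = √(2L/(ρ·S·CL))
v = √(2 × 5.02×10^6 / (0.665 × 373 × 0.923)) = √43850 = 209 m/s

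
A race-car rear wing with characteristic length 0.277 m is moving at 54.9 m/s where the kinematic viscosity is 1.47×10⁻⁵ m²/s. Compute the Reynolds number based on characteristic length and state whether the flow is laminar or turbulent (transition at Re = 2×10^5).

Re = v·c/ν = 54.9 × 0.277 / (1.47×10⁻⁵) = 1.03×10^6
Since 1.03×10^6 > 2×10^5, the flow is turbulent.

Re = 1.03×10^6 (turbulent)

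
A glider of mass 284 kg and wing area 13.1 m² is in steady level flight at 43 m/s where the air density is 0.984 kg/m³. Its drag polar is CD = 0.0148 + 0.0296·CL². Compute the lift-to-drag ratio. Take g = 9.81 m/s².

In steady level flight, lift balances weight: W = mg = 284 × 9.81 = 2786 N.
Dynamic pressure q = 0.5 × 0.984 × 43² = 909.7 Pa.
CL = W/(q·S) = 2786 / (909.7 × 13.1) = 0.2338.
CD = 0.0148 + 0.0296 × 0.2338² = 0.01642.
L/D = CL/CD = 0.2338 / 0.01642 = 14.2

L/D = 14.2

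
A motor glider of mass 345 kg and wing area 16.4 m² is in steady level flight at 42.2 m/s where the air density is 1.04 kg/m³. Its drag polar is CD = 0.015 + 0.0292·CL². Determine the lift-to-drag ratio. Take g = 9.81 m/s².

L/D = 13.5

Weight W = mg = 345 × 9.81 = 3384.5 N; in level flight L = W.
q = ½ρv² = ½ × 1.04 × 42.2² = 926 Pa.
Required CL = L/(qS) = 3384.5/(926·16.4) = 0.2229.
CD = 0.015 + 0.0292 × 0.2229² = 0.01645.
L/D = CL/CD = 0.2229 / 0.01645 = 13.5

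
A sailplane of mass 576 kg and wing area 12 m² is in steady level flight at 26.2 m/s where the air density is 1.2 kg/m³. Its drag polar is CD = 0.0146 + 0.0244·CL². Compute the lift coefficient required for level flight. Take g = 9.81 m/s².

Weight W = mg = 576 × 9.81 = 5650.6 N; in level flight L = W.
Dynamic pressure q = 0.5 × 1.2 × 26.2² = 411.9 Pa.
CL = 2W/(ρv²S) = 2×5650.6/(1.2×26.2²×12) = 1.143.

CL = 1.14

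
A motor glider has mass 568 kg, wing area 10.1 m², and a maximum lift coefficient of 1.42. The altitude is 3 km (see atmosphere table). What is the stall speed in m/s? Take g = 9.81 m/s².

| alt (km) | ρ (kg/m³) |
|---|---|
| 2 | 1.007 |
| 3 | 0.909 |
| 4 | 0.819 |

At 3 km, from the table: ρ = 0.909 kg/m³.
At stall, lift equals weight: L = W = m·g = 568 × 9.81 = 5572 N.
V_stall = √(2W/(ρ·S·CL,max)) = √(2 × 5572 / (0.909 × 10.1 × 1.42))
V_stall = √854.8 = 29.2 m/s

V_stall = 29.2 m/s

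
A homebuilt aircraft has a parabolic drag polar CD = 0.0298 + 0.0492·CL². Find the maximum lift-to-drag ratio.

(L/D)max = 13.1

For CD = CD0 + K·CL², (L/D)max occurs at CL* = √(CD0/K) and equals 1/(2√(K·CD0)).
(L/D)max = 1/(2√(0.0492 × 0.0298)) = 1/(2 × 0.03829) = 13.1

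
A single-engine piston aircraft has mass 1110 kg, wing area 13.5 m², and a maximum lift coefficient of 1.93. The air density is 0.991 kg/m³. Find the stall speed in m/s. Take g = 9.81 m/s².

Stall occurs when L = W at CL,max. W = mg = 1110 × 9.81 = 10890 N.
V_stall = √(2W/(ρ·S·CL,max)) = √(2 × 10890 / (0.991 × 13.5 × 1.93))
V_stall = √843.4 = 29 m/s

V_stall = 29 m/s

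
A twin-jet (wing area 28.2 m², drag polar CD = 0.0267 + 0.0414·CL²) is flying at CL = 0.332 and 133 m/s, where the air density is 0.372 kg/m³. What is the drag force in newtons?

CD = 0.0267 + 0.0414 × 0.332² = 0.03126
D = ½ρv²S·CD = ½ × 0.372 × 133² × 28.2 × 0.03126 = 2900 N

D = 2900 N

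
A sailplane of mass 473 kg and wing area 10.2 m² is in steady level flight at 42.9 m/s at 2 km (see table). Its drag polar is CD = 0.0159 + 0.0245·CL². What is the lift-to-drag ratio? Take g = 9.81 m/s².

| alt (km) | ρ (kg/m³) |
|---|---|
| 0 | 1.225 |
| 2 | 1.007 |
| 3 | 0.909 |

At 2 km, from the table: ρ = 1.007 kg/m³.
Weight W = mg = 473 × 9.81 = 4640.1 N; in level flight L = W.
Dynamic pressure q = 0.5 × 1.007 × 42.9² = 926.6 Pa.
Required CL = L/(qS) = 4640.1/(926.6·10.2) = 0.4909.
CD = 0.0159 + 0.0245 × 0.4909² = 0.0218.
L/D = CL/CD = 0.4909 / 0.0218 = 22.5

L/D = 22.5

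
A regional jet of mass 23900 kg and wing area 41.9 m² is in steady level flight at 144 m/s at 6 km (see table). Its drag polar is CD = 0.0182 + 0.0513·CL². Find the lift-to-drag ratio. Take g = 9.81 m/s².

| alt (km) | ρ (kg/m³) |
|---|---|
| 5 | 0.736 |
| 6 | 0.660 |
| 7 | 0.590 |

L/D = 15.6

At 6 km, from the table: ρ = 0.660 kg/m³.
In steady level flight, lift balances weight: W = mg = 23900 × 9.81 = 2.3446×10^5 N.
Dynamic pressure q = 0.5 × 0.66 × 144² = 6843 Pa.
Required CL = L/(qS) = 2.3446×10^5/(6843·41.9) = 0.8177.
CD = 0.0182 + 0.0513 × 0.8177² = 0.0525.
L/D = CL/CD = 0.8177 / 0.0525 = 15.6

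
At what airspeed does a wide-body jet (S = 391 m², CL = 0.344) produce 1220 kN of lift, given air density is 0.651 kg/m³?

L = ½ρv²S·CL ⇒ v = √(2L/(ρ·S·CL))
v = √(2 × 1.22×10^6 / (0.651 × 391 × 0.344)) = √27870 = 167 m/s

v = 167 m/s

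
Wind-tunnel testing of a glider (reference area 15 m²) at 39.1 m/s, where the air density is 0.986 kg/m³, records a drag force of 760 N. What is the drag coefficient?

CD = 0.0672

From D = ½ρv²S·CD, rearranging gives CD = 2D/(ρv²S).
CD = 2 × 760 / (0.986 × 39.1² × 15) = 0.0672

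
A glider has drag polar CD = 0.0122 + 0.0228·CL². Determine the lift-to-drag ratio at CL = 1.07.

CD = 0.0122 + 0.0228 × 1.07² = 0.0383
L/D = CL/CD = 1.07 / 0.0383 = 27.9

L/D = 27.9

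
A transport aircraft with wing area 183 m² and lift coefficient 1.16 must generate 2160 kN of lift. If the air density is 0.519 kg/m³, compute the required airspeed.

L = ½ρv²S·CL ⇒ v = √(2L/(ρ·S·CL))
v = √(2 × 2.16×10^6 / (0.519 × 183 × 1.16)) = √39210 = 198 m/s

v = 198 m/s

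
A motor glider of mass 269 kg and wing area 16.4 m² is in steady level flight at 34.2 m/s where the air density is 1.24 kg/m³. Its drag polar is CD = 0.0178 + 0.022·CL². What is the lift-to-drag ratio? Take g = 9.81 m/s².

Level flight ⇒ L = W = m·g = 269 × 9.81 = 2638.9 N.
q = ½ρv² = ½ × 1.24 × 34.2² = 725.2 Pa.
CL = 2W/(ρv²S) = 2×2638.9/(1.24×34.2²×16.4) = 0.2219.
CD = 0.0178 + 0.022 × 0.2219² = 0.01888.
L/D = CL/CD = 0.2219 / 0.01888 = 11.8

L/D = 11.8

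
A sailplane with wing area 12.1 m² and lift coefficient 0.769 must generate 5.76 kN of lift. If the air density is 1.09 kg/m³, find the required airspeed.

v = 33.7 m/s

L = ½ρv²S·CL ⇒ v = √(2L/(ρ·S·CL))
v = √(2 × 5760 / (1.09 × 12.1 × 0.769)) = √1136 = 33.7 m/s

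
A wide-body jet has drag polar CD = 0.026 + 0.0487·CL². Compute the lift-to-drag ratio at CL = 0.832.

CD = 0.026 + 0.0487 × 0.832² = 0.05971
L/D = CL/CD = 0.832 / 0.05971 = 13.9

L/D = 13.9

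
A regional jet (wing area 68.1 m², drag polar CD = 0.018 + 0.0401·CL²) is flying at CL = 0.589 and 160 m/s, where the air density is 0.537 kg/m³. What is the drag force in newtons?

D = 14900 N

CD = 0.018 + 0.0401 × 0.589² = 0.03191
D = ½ρv²S·CD = ½ × 0.537 × 160² × 68.1 × 0.03191 = 14900 N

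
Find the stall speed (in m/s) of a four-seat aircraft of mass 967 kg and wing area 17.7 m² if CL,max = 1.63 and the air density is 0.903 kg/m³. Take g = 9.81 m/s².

V_stall = 27 m/s

Weight W = mg = 967 × 9.81 = 9486 N.
V_stall = √(2W/(ρ·S·CL,max)) = √(2 × 9486 / (0.903 × 17.7 × 1.63))
V_stall = √728.2 = 27 m/s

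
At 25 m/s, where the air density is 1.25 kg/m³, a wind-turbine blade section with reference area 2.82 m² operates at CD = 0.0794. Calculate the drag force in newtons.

D = 87.5 N

Dynamic pressure q = ½ρv² = ½ × 1.25 × 25² = 390.6 Pa.
D = q·S·CD = 390.6 × 2.82 × 0.0794 = 87.5 N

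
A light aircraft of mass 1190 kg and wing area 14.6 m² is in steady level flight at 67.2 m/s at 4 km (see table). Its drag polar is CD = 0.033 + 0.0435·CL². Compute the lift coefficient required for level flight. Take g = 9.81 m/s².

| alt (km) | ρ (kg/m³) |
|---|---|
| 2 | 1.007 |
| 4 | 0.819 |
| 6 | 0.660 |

CL = 0.432

At 4 km, from the table: ρ = 0.819 kg/m³.
Level flight ⇒ L = W = m·g = 1190 × 9.81 = 11674 N.
Dynamic pressure q = 0.5 × 0.819 × 67.2² = 1849 Pa.
Required CL = L/(qS) = 11674/(1849·14.6) = 0.4324.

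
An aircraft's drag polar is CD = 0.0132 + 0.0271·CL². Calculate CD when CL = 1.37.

CD = 0.0132 + 0.0271 × 1.37² = 0.0132 + 0.05086 = 0.0641

CD = 0.0641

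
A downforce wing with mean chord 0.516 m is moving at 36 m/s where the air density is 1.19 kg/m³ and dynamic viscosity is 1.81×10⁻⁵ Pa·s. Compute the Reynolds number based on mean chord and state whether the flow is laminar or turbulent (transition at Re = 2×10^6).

Re = ρ·v·c/μ = 1.19 × 36 × 0.516 / (1.81×10⁻⁵) = 1.22×10^6
Since 1.22×10^6 < 2×10^6, the flow is laminar.

Re = 1.22×10^6 (laminar)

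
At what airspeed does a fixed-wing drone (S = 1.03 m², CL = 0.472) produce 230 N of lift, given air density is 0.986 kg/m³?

v = 31 m/s

L = ½ρv²S·CL ⇒ v = √(2L/(ρ·S·CL))
v = √(2 × 230 / (0.986 × 1.03 × 0.472)) = √959.6 = 31 m/s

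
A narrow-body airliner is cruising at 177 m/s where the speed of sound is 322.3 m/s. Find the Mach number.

M = 0.549

M = v/a = 177 / 322.3 = 0.549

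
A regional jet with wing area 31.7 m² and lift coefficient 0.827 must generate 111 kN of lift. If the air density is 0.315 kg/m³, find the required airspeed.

v = 164 m/s

L = ½ρv²S·CL ⇒ v = √(2L/(ρ·S·CL))
v = √(2 × 1.11×10^5 / (0.315 × 31.7 × 0.827)) = √26880 = 164 m/s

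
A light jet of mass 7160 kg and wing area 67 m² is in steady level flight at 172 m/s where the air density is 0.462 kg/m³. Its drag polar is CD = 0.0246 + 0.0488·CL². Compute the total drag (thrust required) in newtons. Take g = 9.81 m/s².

Weight W = mg = 7160 × 9.81 = 70240 N; in level flight L = W.
q = ½ρv² = ½ × 0.462 × 172² = 6834 Pa.
CL = W/(q·S) = 70240 / (6834 × 67) = 0.1534.
CD = 0.0246 + 0.0488 × 0.1534² = 0.02575.
D = q·S·CD = 6834 × 67 × 0.02575 = 11790 N

D = 11800 N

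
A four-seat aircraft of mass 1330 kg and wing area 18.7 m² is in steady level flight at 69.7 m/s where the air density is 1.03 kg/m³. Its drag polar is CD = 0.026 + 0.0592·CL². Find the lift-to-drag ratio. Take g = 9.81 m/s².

L/D = 9.11

Level flight ⇒ L = W = m·g = 1330 × 9.81 = 13047 N.
q = ½ρv² = ½ × 1.03 × 69.7² = 2502 Pa.
Required CL = L/(qS) = 13047/(2502·18.7) = 0.2789.
CD = 0.026 + 0.0592 × 0.2789² = 0.0306.
L/D = CL/CD = 0.2789 / 0.0306 = 9.11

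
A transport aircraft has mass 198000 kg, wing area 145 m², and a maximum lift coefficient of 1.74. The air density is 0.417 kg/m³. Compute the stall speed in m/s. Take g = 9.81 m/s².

V_stall = 192 m/s

At stall, lift equals weight: L = W = m·g = 198000 × 9.81 = 1.942×10^6 N.
From L = ½ρV²S·CL,max = W: V_stall = √(2W/(ρSCL,max)) = √(2·1.942×10^6/(0.417·145·1.74))
V_stall = √36920 = 192 m/s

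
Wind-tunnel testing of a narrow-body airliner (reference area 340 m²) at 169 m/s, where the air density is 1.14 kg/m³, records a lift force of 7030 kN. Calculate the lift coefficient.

From L = ½ρv²S·CL, rearranging gives CL = 2L/(ρv²S).
CL = 2 × 7.03×10^6 / (1.14 × 169² × 340) = 1.27

CL = 1.27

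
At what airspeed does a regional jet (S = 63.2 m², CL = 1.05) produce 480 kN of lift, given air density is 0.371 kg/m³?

L = ½ρv²S·CL ⇒ v = √(2L/(ρ·S·CL))
v = √(2 × 4.8×10^5 / (0.371 × 63.2 × 1.05)) = √38990 = 197 m/s

v = 197 m/s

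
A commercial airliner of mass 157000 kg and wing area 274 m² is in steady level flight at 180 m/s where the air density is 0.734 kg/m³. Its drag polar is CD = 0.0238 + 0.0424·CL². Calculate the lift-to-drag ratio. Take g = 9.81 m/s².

L/D = 14.2

In steady level flight, lift balances weight: W = mg = 157000 × 9.81 = 1.5402×10^6 N.
Dynamic pressure q = 0.5 × 0.734 × 180² = 11890 Pa.
Required CL = L/(qS) = 1.5402×10^6/(11890·274) = 0.4727.
CD = 0.0238 + 0.0424 × 0.4727² = 0.03328.
L/D = CL/CD = 0.4727 / 0.03328 = 14.2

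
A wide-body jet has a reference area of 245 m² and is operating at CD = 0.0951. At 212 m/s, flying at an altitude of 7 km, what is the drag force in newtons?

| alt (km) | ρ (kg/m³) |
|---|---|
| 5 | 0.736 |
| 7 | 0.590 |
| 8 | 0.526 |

D = 3.09×10^5 N

At 7 km, from the table: ρ = 0.590 kg/m³.
D = ½ρv²S·CD = ½ × 0.59 × 212² × 245 × 0.0951 = 3.09×10^5 N ≈ 309 kN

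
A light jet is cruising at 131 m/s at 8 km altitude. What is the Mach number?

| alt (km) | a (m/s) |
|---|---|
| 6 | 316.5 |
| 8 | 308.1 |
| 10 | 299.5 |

M = 0.425

At 8 km, from the table: a = 308.1 m/s.
M = v/a = 131 / 308.1 = 0.425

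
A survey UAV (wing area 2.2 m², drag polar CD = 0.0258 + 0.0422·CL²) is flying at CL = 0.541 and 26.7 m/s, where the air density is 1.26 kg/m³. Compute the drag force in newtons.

CD = 0.0258 + 0.0422 × 0.541² = 0.03815
D = ½ρv²S·CD = ½ × 1.26 × 26.7² × 2.2 × 0.03815 = 37.7 N

D = 37.7 N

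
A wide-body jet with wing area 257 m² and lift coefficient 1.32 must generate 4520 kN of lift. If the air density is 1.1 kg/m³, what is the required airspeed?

v = 156 m/s

L = ½ρv²S·CL ⇒ v = √(2L/(ρ·S·CL))
v = √(2 × 4.52×10^6 / (1.1 × 257 × 1.32)) = √24230 = 156 m/s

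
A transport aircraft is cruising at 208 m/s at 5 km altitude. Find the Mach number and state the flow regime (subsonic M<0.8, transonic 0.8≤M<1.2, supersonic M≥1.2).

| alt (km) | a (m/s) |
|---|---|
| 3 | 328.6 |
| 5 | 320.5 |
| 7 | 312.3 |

At 5 km, from the table: a = 320.5 m/s.
M = v/a = 208 / 320.5 = 0.649
M = 0.649 → subsonic.

M = 0.649 (subsonic)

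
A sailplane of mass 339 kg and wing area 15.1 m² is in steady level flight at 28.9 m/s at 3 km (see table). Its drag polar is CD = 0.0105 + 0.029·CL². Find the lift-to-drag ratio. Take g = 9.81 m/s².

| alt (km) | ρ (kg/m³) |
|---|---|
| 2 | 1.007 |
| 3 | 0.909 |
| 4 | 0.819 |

L/D = 28.6

At 3 km, from the table: ρ = 0.909 kg/m³.
In steady level flight, lift balances weight: W = mg = 339 × 9.81 = 3325.6 N.
q = ½ρv² = ½ × 0.909 × 28.9² = 379.6 Pa.
CL = 2W/(ρv²S) = 2×3325.6/(0.909×28.9²×15.1) = 0.5802.
CD = 0.0105 + 0.029 × 0.5802² = 0.02026.
L/D = CL/CD = 0.5802 / 0.02026 = 28.6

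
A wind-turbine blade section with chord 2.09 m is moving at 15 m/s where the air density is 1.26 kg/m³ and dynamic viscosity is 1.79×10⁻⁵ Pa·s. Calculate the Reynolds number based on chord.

Re = ρ·v·c/μ = 1.26 × 15 × 2.09 / (1.79×10⁻⁵) = 2.21×10^6

Re = 2.21×10^6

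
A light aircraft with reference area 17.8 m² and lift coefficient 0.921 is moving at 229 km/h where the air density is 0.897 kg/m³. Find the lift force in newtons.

Convert speed: v = 229 km/h ÷ 3.6 = 63.61 m/s.
Dynamic pressure q = ½ρv² = ½ × 0.897 × 63.61² = 1815 Pa.
L = q·S·CL = 1815 × 17.8 × 0.921 = 29800 N ≈ 29.8 kN

L = 29800 N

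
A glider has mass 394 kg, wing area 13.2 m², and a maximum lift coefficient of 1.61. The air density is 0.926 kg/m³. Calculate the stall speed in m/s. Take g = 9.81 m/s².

V_stall = 19.8 m/s

Weight W = mg = 394 × 9.81 = 3865 N.
V_stall = √(2W/(ρ·S·CL,max)) = √(2 × 3865 / (0.926 × 13.2 × 1.61))
V_stall = √392.8 = 19.8 m/s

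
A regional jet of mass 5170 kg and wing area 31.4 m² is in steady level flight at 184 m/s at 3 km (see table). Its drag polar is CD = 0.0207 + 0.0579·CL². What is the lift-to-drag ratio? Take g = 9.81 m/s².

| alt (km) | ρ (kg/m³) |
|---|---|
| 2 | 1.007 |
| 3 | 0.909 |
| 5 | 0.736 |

At 3 km, from the table: ρ = 0.909 kg/m³.
Level flight ⇒ L = W = m·g = 5170 × 9.81 = 50718 N.
q = ½ρv² = ½ × 0.909 × 184² = 15390 Pa.
Required CL = L/(qS) = 50718/(15390·31.4) = 0.105.
CD = 0.0207 + 0.0579 × 0.105² = 0.02134.
L/D = CL/CD = 0.105 / 0.02134 = 4.92

L/D = 4.92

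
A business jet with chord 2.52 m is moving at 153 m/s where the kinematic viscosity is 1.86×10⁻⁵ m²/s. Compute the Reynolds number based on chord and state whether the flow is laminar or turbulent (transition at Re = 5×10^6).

Re = 2.07×10^7 (turbulent)

Re = v·c/ν = 153 × 2.52 / (1.86×10⁻⁵) = 2.07×10^7
Since 2.07×10^7 > 5×10^6, the flow is turbulent.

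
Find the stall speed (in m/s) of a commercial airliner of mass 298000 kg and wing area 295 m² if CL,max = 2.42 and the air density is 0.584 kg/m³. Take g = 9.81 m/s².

At stall, lift equals weight: L = W = m·g = 298000 × 9.81 = 2.923×10^6 N.
V_stall = √(2W/(ρ·S·CL,max)) = √(2 × 2.923×10^6 / (0.584 × 295 × 2.42))
V_stall = √14020 = 118 m/s

V_stall = 118 m/s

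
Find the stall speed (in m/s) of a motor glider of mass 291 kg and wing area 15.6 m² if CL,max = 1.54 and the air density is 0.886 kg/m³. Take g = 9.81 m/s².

At stall, lift equals weight: L = W = m·g = 291 × 9.81 = 2855 N.
From L = ½ρV²S·CL,max = W: V_stall = √(2W/(ρSCL,max)) = √(2·2855/(0.886·15.6·1.54))
V_stall = √268.2 = 16.4 m/s

V_stall = 16.4 m/s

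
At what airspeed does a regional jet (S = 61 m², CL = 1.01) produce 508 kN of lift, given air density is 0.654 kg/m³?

v = 159 m/s

L = ½ρv²S·CL ⇒ v = √(2L/(ρ·S·CL))
v = √(2 × 5.08×10^5 / (0.654 × 61 × 1.01)) = √25220 = 159 m/s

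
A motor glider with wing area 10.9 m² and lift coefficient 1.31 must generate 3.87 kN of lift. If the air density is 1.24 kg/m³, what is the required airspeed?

v = 20.9 m/s

L = ½ρv²S·CL ⇒ v = √(2L/(ρ·S·CL))
v = √(2 × 3870 / (1.24 × 10.9 × 1.31)) = √437.1 = 20.9 m/s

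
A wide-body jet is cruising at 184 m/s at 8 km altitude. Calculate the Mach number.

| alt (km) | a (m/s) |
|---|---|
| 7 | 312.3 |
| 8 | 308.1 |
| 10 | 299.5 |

At 8 km, from the table: a = 308.1 m/s.
M = v/a = 184 / 308.1 = 0.597

M = 0.597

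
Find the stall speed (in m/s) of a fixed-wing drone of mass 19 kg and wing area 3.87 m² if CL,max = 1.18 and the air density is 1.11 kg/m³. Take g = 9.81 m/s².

Stall occurs when L = W at CL,max. W = mg = 19 × 9.81 = 186.4 N.
From L = ½ρV²S·CL,max = W: V_stall = √(2W/(ρSCL,max)) = √(2·186.4/(1.11·3.87·1.18))
V_stall = √73.54 = 8.58 m/s

V_stall = 8.58 m/s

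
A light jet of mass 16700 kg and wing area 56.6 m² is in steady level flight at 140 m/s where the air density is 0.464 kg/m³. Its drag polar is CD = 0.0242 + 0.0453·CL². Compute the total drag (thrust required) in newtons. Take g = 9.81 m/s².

In steady level flight, lift balances weight: W = mg = 16700 × 9.81 = 1.6383×10^5 N.
q = ½ρv² = ½ × 0.464 × 140² = 4547 Pa.
Required CL = L/(qS) = 1.6383×10^5/(4547·56.6) = 0.6365.
CD = 0.0242 + 0.0453 × 0.6365² = 0.04255.
D = q·S·CD = 4547 × 56.6 × 0.04255 = 10950 N

D = 11000 N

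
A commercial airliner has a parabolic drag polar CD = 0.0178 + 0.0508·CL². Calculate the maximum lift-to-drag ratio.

For CD = CD0 + K·CL², (L/D)max occurs at CL* = √(CD0/K) and equals 1/(2√(K·CD0)).
(L/D)max = 1/(2√(0.0508 × 0.0178)) = 1/(2 × 0.03007) = 16.6

(L/D)max = 16.6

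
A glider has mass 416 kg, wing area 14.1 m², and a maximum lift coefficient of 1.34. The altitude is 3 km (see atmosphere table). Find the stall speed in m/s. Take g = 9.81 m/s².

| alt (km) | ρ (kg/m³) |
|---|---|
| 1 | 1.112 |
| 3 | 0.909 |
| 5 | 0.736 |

V_stall = 21.8 m/s

At 3 km, from the table: ρ = 0.909 kg/m³.
Weight W = mg = 416 × 9.81 = 4081 N.
V_stall = √(2W/(ρ·S·CL,max)) = √(2 × 4081 / (0.909 × 14.1 × 1.34))
V_stall = √475.2 = 21.8 m/s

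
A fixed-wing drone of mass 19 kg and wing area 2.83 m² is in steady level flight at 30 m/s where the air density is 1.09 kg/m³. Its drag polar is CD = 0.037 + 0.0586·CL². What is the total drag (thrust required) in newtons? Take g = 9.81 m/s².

D = 52.8 N

Weight W = mg = 19 × 9.81 = 186.39 N; in level flight L = W.
Dynamic pressure q = 0.5 × 1.09 × 30² = 490.5 Pa.
CL = W/(q·S) = 186.39 / (490.5 × 2.83) = 0.1343.
CD = 0.037 + 0.0586 × 0.1343² = 0.03806.
D = q·S·CD = 490.5 × 2.83 × 0.03806 = 52.83 N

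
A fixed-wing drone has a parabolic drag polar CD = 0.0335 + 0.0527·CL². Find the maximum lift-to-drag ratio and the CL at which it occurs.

For CD = CD0 + K·CL², (L/D)max occurs at CL* = √(CD0/K) and equals 1/(2√(K·CD0)).
(L/D)max = 1/(2√(0.0527 × 0.0335)) = 1/(2 × 0.04202) = 11.9
CL* = √(0.0335/0.0527) = 0.797

(L/D)max = 11.9, at CL = 0.797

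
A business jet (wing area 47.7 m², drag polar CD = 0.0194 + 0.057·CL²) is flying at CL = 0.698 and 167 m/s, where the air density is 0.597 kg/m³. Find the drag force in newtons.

CD = 0.0194 + 0.057 × 0.698² = 0.04717
D = ½ρv²S·CD = ½ × 0.597 × 167² × 47.7 × 0.04717 = 18700 N

D = 18700 N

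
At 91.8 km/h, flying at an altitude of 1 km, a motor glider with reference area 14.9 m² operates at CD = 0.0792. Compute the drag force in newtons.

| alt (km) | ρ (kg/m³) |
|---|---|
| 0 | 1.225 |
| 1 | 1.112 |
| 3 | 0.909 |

At 1 km, from the table: ρ = 1.112 kg/m³.
Convert speed: v = 91.8 km/h ÷ 3.6 = 25.5 m/s.
D = ½ρv²S·CD = ½ × 1.112 × 25.5² × 14.9 × 0.0792 = 427 N

D = 427 N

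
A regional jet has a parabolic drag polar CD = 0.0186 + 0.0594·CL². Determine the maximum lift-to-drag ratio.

For CD = CD0 + K·CL², (L/D)max occurs at CL* = √(CD0/K) and equals 1/(2√(K·CD0)).
(L/D)max = 1/(2√(0.0594 × 0.0186)) = 1/(2 × 0.03324) = 15

(L/D)max = 15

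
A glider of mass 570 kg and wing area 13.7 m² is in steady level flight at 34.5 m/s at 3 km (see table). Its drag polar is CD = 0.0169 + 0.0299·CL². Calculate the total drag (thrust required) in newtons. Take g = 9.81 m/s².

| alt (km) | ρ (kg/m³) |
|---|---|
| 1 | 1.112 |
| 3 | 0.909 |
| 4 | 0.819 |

D = 251 N

At 3 km, from the table: ρ = 0.909 kg/m³.
Level flight ⇒ L = W = m·g = 570 × 9.81 = 5591.7 N.
q = ½ρv² = ½ × 0.909 × 34.5² = 541 Pa.
CL = 2W/(ρv²S) = 2×5591.7/(0.909×34.5²×13.7) = 0.7545.
CD = 0.0169 + 0.0299 × 0.7545² = 0.03392.
D = q·S·CD = 541 × 13.7 × 0.03392 = 251.4 N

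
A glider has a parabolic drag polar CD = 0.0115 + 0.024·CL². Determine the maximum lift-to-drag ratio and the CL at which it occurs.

(L/D)max = 30.1, at CL = 0.692

For CD = CD0 + K·CL², (L/D)max occurs at CL* = √(CD0/K) and equals 1/(2√(K·CD0)).
(L/D)max = 1/(2√(0.024 × 0.0115)) = 1/(2 × 0.01661) = 30.1
CL* = √(0.0115/0.024) = 0.692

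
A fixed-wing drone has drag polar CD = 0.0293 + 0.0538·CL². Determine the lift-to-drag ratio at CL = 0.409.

CD = 0.0293 + 0.0538 × 0.409² = 0.0383
L/D = CL/CD = 0.409 / 0.0383 = 10.7

L/D = 10.7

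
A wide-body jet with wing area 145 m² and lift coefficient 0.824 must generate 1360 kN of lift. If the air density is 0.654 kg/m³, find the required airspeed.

L = ½ρv²S·CL ⇒ v = √(2L/(ρ·S·CL))
v = √(2 × 1.36×10^6 / (0.654 × 145 × 0.824)) = √34810 = 187 m/s

v = 187 m/s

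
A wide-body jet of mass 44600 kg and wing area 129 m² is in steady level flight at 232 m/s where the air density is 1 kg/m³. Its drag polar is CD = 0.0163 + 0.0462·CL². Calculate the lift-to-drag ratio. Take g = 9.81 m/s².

Level flight ⇒ L = W = m·g = 44600 × 9.81 = 4.3753×10^5 N.
q = ½ρv² = ½ × 1 × 232² = 26910 Pa.
Required CL = L/(qS) = 4.3753×10^5/(26910·129) = 0.126.
CD = 0.0163 + 0.0462 × 0.126² = 0.01703.
L/D = CL/CD = 0.126 / 0.01703 = 7.4

L/D = 7.4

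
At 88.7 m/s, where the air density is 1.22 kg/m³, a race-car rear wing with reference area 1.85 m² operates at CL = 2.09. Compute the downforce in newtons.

Dynamic pressure q = ½ρv² = ½ × 1.22 × 88.7² = 4799 Pa.
L = q·S·CL = 4799 × 1.85 × 2.09 = 18600 N ≈ 18.6 kN

L = 18600 N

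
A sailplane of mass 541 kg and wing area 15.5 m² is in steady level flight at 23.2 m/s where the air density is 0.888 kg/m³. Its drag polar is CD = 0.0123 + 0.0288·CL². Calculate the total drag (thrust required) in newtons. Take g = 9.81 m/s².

D = 265 N

In steady level flight, lift balances weight: W = mg = 541 × 9.81 = 5307.2 N.
Dynamic pressure q = 0.5 × 0.888 × 23.2² = 239 Pa.
CL = W/(q·S) = 5307.2 / (239 × 15.5) = 1.433.
CD = 0.0123 + 0.0288 × 1.433² = 0.07142.
D = q·S·CD = 239 × 15.5 × 0.07142 = 264.6 N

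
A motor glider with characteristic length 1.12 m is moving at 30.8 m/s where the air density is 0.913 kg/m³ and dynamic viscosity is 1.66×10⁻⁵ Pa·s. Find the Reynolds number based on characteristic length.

Re = ρ·v·c/μ = 0.913 × 30.8 × 1.12 / (1.66×10⁻⁵) = 1.9×10^6

Re = 1.9×10^6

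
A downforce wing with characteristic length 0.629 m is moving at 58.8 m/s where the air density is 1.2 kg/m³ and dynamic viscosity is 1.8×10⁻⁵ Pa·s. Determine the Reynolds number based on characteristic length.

Re = 2.47×10^6

Re = ρ·v·c/μ = 1.2 × 58.8 × 0.629 / (1.8×10⁻⁵) = 2.47×10^6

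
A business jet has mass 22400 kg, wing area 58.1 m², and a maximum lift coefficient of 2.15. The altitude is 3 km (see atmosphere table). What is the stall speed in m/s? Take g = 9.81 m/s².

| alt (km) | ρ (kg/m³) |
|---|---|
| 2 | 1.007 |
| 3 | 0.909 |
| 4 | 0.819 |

V_stall = 62.2 m/s

At 3 km, from the table: ρ = 0.909 kg/m³.
Stall occurs when L = W at CL,max. W = mg = 22400 × 9.81 = 2.197×10^5 N.
From L = ½ρV²S·CL,max = W: V_stall = √(2W/(ρSCL,max)) = √(2·2.197×10^5/(0.909·58.1·2.15))
V_stall = √3871 = 62.2 m/s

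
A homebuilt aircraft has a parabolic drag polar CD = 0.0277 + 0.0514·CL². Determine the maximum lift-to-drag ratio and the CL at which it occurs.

For CD = CD0 + K·CL², (L/D)max occurs at CL* = √(CD0/K) and equals 1/(2√(K·CD0)).
(L/D)max = 1/(2√(0.0514 × 0.0277)) = 1/(2 × 0.03773) = 13.3
CL* = √(0.0277/0.0514) = 0.734

(L/D)max = 13.3, at CL = 0.734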